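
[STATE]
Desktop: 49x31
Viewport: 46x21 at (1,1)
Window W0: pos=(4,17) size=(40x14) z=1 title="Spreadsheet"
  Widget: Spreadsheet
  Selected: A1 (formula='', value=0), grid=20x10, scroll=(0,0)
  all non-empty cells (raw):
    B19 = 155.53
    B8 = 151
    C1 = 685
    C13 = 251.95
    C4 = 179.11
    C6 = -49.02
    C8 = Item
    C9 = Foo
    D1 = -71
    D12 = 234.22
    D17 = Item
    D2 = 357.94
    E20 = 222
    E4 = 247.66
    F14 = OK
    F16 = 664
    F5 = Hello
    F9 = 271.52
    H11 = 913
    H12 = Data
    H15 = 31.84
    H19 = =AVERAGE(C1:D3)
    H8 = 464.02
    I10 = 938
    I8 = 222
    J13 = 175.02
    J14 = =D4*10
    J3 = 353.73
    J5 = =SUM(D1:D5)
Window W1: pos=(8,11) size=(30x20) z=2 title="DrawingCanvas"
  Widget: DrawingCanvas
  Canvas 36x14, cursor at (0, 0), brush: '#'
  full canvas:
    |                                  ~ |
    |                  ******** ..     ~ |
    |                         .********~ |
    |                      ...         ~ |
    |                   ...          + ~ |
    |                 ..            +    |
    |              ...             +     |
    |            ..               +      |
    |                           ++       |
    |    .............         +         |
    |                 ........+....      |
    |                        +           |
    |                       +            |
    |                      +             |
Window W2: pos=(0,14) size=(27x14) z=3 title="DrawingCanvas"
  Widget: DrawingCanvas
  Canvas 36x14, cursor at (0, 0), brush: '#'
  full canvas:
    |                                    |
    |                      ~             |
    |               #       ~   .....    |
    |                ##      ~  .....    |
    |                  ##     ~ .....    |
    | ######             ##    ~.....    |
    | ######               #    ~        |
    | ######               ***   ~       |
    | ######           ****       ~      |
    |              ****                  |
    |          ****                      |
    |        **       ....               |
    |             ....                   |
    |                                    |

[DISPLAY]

                                              
                                              
                                              
                                              
                                              
                                              
                                              
                                              
                                              
                                              
       ┏━━━━━━━━━━━━━━━━━━━━━━━━━━━━┓         
       ┃ DrawingCanvas              ┃         
       ┠────────────────────────────┨         
━━━━━━━━━━━━━━━━━━━━━━━━━┓          ┃         
 DrawingCanvas           ┃******** .┃         
─────────────────────────┨       .**┃         
+                        ┃    ...   ┃━━━━━┓   
                      ~  ┃ ...      ┃     ┃   
               #       ~ ┃.         ┃─────┨   
                ##      ~┃          ┃     ┃   
                  ##     ┃          ┃     ┃   


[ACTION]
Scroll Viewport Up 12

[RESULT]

                                              
                                              
                                              
                                              
                                              
                                              
                                              
                                              
                                              
                                              
                                              
       ┏━━━━━━━━━━━━━━━━━━━━━━━━━━━━┓         
       ┃ DrawingCanvas              ┃         
       ┠────────────────────────────┨         
━━━━━━━━━━━━━━━━━━━━━━━━━┓          ┃         
 DrawingCanvas           ┃******** .┃         
─────────────────────────┨       .**┃         
+                        ┃    ...   ┃━━━━━┓   
                      ~  ┃ ...      ┃     ┃   
               #       ~ ┃.         ┃─────┨   
                ##      ~┃          ┃     ┃   


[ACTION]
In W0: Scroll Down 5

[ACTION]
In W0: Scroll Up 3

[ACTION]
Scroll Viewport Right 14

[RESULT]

                                              
                                              
                                              
                                              
                                              
                                              
                                              
                                              
                                              
                                              
                                              
     ┏━━━━━━━━━━━━━━━━━━━━━━━━━━━━┓           
     ┃ DrawingCanvas              ┃           
     ┠────────────────────────────┨           
━━━━━━━━━━━━━━━━━━━━━━━┓          ┃           
rawingCanvas           ┃******** .┃           
───────────────────────┨       .**┃           
                       ┃    ...   ┃━━━━━┓     
                    ~  ┃ ...      ┃     ┃     
             #       ~ ┃.         ┃─────┨     
              ##      ~┃          ┃     ┃     


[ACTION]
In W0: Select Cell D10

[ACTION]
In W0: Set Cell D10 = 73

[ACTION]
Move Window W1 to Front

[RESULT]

                                              
                                              
                                              
                                              
                                              
                                              
                                              
                                              
                                              
                                              
                                              
     ┏━━━━━━━━━━━━━━━━━━━━━━━━━━━━┓           
     ┃ DrawingCanvas              ┃           
     ┠────────────────────────────┨           
━━━━━┃+                           ┃           
rawin┃                  ******** .┃           
─────┃                         .**┃           
     ┃                      ...   ┃━━━━━┓     
     ┃                   ...      ┃     ┃     
     ┃                 ..         ┃─────┨     
     ┃              ...           ┃     ┃     


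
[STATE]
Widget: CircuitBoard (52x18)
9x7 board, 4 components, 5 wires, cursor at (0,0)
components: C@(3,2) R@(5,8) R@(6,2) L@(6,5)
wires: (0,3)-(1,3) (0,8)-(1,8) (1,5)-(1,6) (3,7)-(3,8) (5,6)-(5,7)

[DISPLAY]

   0 1 2 3 4 5 6 7 8                                
0  [.]          ·                   ·               
                │                   │               
1               ·       · ─ ·       ·               
                                                    
2                                                   
                                                    
3           C                   · ─ ·               
                                                    
4                                                   
                                                    
5                           · ─ ·   R               
                                                    
6           R           L                           
Cursor: (0,0)                                       
                                                    
                                                    
                                                    


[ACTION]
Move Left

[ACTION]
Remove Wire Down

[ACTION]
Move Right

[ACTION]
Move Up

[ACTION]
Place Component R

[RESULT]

   0 1 2 3 4 5 6 7 8                                
0      [R]      ·                   ·               
                │                   │               
1               ·       · ─ ·       ·               
                                                    
2                                                   
                                                    
3           C                   · ─ ·               
                                                    
4                                                   
                                                    
5                           · ─ ·   R               
                                                    
6           R           L                           
Cursor: (0,1)                                       
                                                    
                                                    
                                                    


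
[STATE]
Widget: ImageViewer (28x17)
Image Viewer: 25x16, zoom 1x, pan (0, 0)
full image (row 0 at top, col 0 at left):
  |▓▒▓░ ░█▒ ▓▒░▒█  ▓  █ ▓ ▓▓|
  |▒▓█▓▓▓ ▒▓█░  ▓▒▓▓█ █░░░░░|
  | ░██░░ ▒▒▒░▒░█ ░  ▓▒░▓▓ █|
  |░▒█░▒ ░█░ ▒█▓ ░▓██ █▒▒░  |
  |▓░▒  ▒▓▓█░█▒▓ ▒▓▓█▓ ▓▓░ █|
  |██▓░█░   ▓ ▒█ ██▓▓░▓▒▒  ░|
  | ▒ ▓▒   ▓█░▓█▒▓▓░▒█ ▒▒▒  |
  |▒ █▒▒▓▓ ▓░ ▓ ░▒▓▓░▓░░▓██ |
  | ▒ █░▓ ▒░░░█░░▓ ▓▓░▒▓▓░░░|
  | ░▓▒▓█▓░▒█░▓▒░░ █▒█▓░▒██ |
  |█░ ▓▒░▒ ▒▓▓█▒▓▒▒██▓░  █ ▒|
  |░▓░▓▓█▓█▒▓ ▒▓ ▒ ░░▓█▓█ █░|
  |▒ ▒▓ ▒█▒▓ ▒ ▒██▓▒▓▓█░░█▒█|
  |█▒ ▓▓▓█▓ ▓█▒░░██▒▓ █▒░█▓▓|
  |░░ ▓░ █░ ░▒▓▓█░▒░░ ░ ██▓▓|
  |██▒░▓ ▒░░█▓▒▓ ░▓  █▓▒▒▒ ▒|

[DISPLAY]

▓▒▓░ ░█▒ ▓▒░▒█  ▓  █ ▓ ▓▓   
▒▓█▓▓▓ ▒▓█░  ▓▒▓▓█ █░░░░░   
 ░██░░ ▒▒▒░▒░█ ░  ▓▒░▓▓ █   
░▒█░▒ ░█░ ▒█▓ ░▓██ █▒▒░     
▓░▒  ▒▓▓█░█▒▓ ▒▓▓█▓ ▓▓░ █   
██▓░█░   ▓ ▒█ ██▓▓░▓▒▒  ░   
 ▒ ▓▒   ▓█░▓█▒▓▓░▒█ ▒▒▒     
▒ █▒▒▓▓ ▓░ ▓ ░▒▓▓░▓░░▓██    
 ▒ █░▓ ▒░░░█░░▓ ▓▓░▒▓▓░░░   
 ░▓▒▓█▓░▒█░▓▒░░ █▒█▓░▒██    
█░ ▓▒░▒ ▒▓▓█▒▓▒▒██▓░  █ ▒   
░▓░▓▓█▓█▒▓ ▒▓ ▒ ░░▓█▓█ █░   
▒ ▒▓ ▒█▒▓ ▒ ▒██▓▒▓▓█░░█▒█   
█▒ ▓▓▓█▓ ▓█▒░░██▒▓ █▒░█▓▓   
░░ ▓░ █░ ░▒▓▓█░▒░░ ░ ██▓▓   
██▒░▓ ▒░░█▓▒▓ ░▓  █▓▒▒▒ ▒   
                            


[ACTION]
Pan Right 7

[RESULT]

▒ ▓▒░▒█  ▓  █ ▓ ▓▓          
▒▓█░  ▓▒▓▓█ █░░░░░          
▒▒▒░▒░█ ░  ▓▒░▓▓ █          
█░ ▒█▓ ░▓██ █▒▒░            
▓█░█▒▓ ▒▓▓█▓ ▓▓░ █          
  ▓ ▒█ ██▓▓░▓▒▒  ░          
 ▓█░▓█▒▓▓░▒█ ▒▒▒            
 ▓░ ▓ ░▒▓▓░▓░░▓██           
▒░░░█░░▓ ▓▓░▒▓▓░░░          
░▒█░▓▒░░ █▒█▓░▒██           
 ▒▓▓█▒▓▒▒██▓░  █ ▒          
█▒▓ ▒▓ ▒ ░░▓█▓█ █░          
▒▓ ▒ ▒██▓▒▓▓█░░█▒█          
▓ ▓█▒░░██▒▓ █▒░█▓▓          
░ ░▒▓▓█░▒░░ ░ ██▓▓          
░░█▓▒▓ ░▓  █▓▒▒▒ ▒          
                            


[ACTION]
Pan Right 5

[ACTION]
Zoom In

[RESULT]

██▒▒  ▓▓▒▒░░▒▒██    ▓▓    ██
██▒▒  ▓▓▒▒░░▒▒██    ▓▓    ██
  ▒▒▓▓██░░    ▓▓▒▒▓▓▓▓██  ██
  ▒▒▓▓██░░    ▓▓▒▒▓▓▓▓██  ██
  ▒▒▒▒▒▒░░▒▒░░██  ░░    ▓▓▒▒
  ▒▒▒▒▒▒░░▒▒░░██  ░░    ▓▓▒▒
░░██░░  ▒▒██▓▓  ░░▓▓████  ██
░░██░░  ▒▒██▓▓  ░░▓▓████  ██
▓▓▓▓██░░██▒▒▓▓  ▒▒▓▓▓▓██▓▓  
▓▓▓▓██░░██▒▒▓▓  ▒▒▓▓▓▓██▓▓  
      ▓▓  ▒▒██  ████▓▓▓▓░░▓▓
      ▓▓  ▒▒██  ████▓▓▓▓░░▓▓
    ▓▓██░░▓▓██▒▒▓▓▓▓░░▒▒██  
    ▓▓██░░▓▓██▒▒▓▓▓▓░░▒▒██  
▓▓  ▓▓░░  ▓▓  ░░▒▒▓▓▓▓░░▓▓░░
▓▓  ▓▓░░  ▓▓  ░░▒▒▓▓▓▓░░▓▓░░
  ▒▒░░░░░░██░░░░▓▓  ▓▓▓▓░░▒▒


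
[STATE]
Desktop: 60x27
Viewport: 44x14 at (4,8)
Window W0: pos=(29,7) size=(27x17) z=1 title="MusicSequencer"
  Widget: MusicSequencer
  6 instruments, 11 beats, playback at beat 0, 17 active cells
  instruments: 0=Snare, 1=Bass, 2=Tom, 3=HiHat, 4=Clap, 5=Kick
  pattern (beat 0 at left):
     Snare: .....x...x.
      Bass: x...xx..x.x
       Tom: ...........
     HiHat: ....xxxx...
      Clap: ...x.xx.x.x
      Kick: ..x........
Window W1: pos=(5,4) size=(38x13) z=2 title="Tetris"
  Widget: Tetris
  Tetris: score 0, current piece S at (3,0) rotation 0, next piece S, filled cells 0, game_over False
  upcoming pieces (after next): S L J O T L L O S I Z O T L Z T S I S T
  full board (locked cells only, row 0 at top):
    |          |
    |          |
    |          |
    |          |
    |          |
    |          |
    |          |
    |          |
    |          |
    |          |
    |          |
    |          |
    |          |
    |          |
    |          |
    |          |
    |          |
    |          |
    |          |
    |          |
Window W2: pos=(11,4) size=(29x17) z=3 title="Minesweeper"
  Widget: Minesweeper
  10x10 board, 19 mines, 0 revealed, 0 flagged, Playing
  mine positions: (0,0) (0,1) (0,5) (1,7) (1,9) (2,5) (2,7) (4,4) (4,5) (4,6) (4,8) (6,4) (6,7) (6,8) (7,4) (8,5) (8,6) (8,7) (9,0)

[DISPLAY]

 ┃     ┃■■■■■■■■■■                 ┃  ┃er   
 ┃     ┃■■■■■■■■■■                 ┃  ┃─────
 ┃     ┃■■■■■■■■■■                 ┃  ┃7890 
 ┃     ┃■■■■■■■■■■                 ┃  ┃··█· 
 ┃     ┃■■■■■■■■■■                 ┃  ┃·█·█ 
 ┃     ┃■■■■■■■■■■                 ┃  ┃···· 
 ┃     ┃■■■■■■■■■■                 ┃  ┃█··· 
 ┃     ┃■■■■■■■■■■                 ┃  ┃·█·█ 
 ┗━━━━━┃■■■■■■■■■■                 ┃━━┛···· 
       ┃                           ┃        
       ┃                           ┃        
       ┃                           ┃        
       ┗━━━━━━━━━━━━━━━━━━━━━━━━━━━┛        
                         ┃                  


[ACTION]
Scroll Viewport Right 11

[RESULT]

■■■■■■■                 ┃  ┃er          ┃   
■■■■■■■                 ┃  ┃────────────┨   
■■■■■■■                 ┃  ┃7890        ┃   
■■■■■■■                 ┃  ┃··█·        ┃   
■■■■■■■                 ┃  ┃·█·█        ┃   
■■■■■■■                 ┃  ┃····        ┃   
■■■■■■■                 ┃  ┃█···        ┃   
■■■■■■■                 ┃  ┃·█·█        ┃   
■■■■■■■                 ┃━━┛····        ┃   
                        ┃               ┃   
                        ┃               ┃   
                        ┃               ┃   
━━━━━━━━━━━━━━━━━━━━━━━━┛               ┃   
              ┃                         ┃   


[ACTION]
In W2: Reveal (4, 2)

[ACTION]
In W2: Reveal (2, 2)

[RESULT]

 2■■■■■                 ┃  ┃er          ┃   
 1■■■■■                 ┃  ┃────────────┨   
13■■■■■                 ┃  ┃7890        ┃   
1■■■■■■                 ┃  ┃··█·        ┃   
2■■■■■■                 ┃  ┃·█·█        ┃   
2■■■■■■                 ┃  ┃····        ┃   
2■■■■■■                 ┃  ┃█···        ┃   
12■■■■■                 ┃  ┃·█·█        ┃   
 1■■■■■                 ┃━━┛····        ┃   
                        ┃               ┃   
                        ┃               ┃   
                        ┃               ┃   
━━━━━━━━━━━━━━━━━━━━━━━━┛               ┃   
              ┃                         ┃   


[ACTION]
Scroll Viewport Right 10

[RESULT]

2■■■■■                 ┃  ┃er          ┃    
1■■■■■                 ┃  ┃────────────┨    
3■■■■■                 ┃  ┃7890        ┃    
■■■■■■                 ┃  ┃··█·        ┃    
■■■■■■                 ┃  ┃·█·█        ┃    
■■■■■■                 ┃  ┃····        ┃    
■■■■■■                 ┃  ┃█···        ┃    
2■■■■■                 ┃  ┃·█·█        ┃    
1■■■■■                 ┃━━┛····        ┃    
                       ┃               ┃    
                       ┃               ┃    
                       ┃               ┃    
━━━━━━━━━━━━━━━━━━━━━━━┛               ┃    
             ┃                         ┃    


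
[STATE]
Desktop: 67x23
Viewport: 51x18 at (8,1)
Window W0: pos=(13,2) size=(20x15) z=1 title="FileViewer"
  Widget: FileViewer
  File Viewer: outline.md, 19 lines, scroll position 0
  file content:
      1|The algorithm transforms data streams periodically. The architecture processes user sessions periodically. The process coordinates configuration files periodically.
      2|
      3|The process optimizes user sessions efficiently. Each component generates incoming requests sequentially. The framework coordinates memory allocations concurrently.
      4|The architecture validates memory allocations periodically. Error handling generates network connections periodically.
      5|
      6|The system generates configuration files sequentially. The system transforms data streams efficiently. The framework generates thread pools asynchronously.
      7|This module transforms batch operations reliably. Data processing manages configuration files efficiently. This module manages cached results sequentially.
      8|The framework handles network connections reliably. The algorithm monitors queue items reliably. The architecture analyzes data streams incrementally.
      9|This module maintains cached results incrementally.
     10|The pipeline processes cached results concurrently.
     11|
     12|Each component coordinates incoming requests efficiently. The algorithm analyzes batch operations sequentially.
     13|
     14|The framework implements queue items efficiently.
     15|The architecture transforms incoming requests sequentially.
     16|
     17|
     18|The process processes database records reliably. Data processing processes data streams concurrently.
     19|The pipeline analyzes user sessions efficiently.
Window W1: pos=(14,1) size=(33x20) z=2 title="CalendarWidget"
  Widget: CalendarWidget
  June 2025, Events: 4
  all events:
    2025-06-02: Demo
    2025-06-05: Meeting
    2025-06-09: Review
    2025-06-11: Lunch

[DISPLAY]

      ┏━━━━━━━━━━━━━━━━━━━━━━━━━━━━━━━┓            
     ┏┃ CalendarWidget                ┃            
     ┃┠───────────────────────────────┨            
     ┠┃           June 2025           ┃            
     ┃┃Mo Tu We Th Fr Sa Su           ┃            
     ┃┃                   1           ┃            
     ┃┃ 2*  3  4  5*  6  7  8         ┃            
     ┃┃ 9* 10 11* 12 13 14 15         ┃            
     ┃┃16 17 18 19 20 21 22           ┃            
     ┃┃23 24 25 26 27 28 29           ┃            
     ┃┃30                             ┃            
     ┃┃                               ┃            
     ┃┃                               ┃            
     ┃┃                               ┃            
     ┃┃                               ┃            
     ┗┃                               ┃            
      ┃                               ┃            
      ┃                               ┃            


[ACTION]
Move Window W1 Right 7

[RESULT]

             ┏━━━━━━━━━━━━━━━━━━━━━━━━━━━━━━━┓     
     ┏━━━━━━━┃ CalendarWidget                ┃     
     ┃ FileVi┠───────────────────────────────┨     
     ┠───────┃           June 2025           ┃     
     ┃The alg┃Mo Tu We Th Fr Sa Su           ┃     
     ┃       ┃                   1           ┃     
     ┃The pro┃ 2*  3  4  5*  6  7  8         ┃     
     ┃The arc┃ 9* 10 11* 12 13 14 15         ┃     
     ┃       ┃16 17 18 19 20 21 22           ┃     
     ┃The sys┃23 24 25 26 27 28 29           ┃     
     ┃This mo┃30                             ┃     
     ┃The fra┃                               ┃     
     ┃This mo┃                               ┃     
     ┃The pip┃                               ┃     
     ┃       ┃                               ┃     
     ┗━━━━━━━┃                               ┃     
             ┃                               ┃     
             ┃                               ┃     


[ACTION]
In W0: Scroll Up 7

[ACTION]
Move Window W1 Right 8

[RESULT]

                     ┏━━━━━━━━━━━━━━━━━━━━━━━━━━━━━
     ┏━━━━━━━━━━━━━━━┃ CalendarWidget              
     ┃ FileViewer    ┠─────────────────────────────
     ┠───────────────┃           June 2025         
     ┃The algorithm t┃Mo Tu We Th Fr Sa Su         
     ┃               ┃                   1         
     ┃The process opt┃ 2*  3  4  5*  6  7  8       
     ┃The architectur┃ 9* 10 11* 12 13 14 15       
     ┃               ┃16 17 18 19 20 21 22         
     ┃The system gene┃23 24 25 26 27 28 29         
     ┃This module tra┃30                           
     ┃The framework h┃                             
     ┃This module mai┃                             
     ┃The pipeline pr┃                             
     ┃               ┃                             
     ┗━━━━━━━━━━━━━━━┃                             
                     ┃                             
                     ┃                             


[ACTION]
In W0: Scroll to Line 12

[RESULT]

                     ┏━━━━━━━━━━━━━━━━━━━━━━━━━━━━━
     ┏━━━━━━━━━━━━━━━┃ CalendarWidget              
     ┃ FileViewer    ┠─────────────────────────────
     ┠───────────────┃           June 2025         
     ┃This module mai┃Mo Tu We Th Fr Sa Su         
     ┃The pipeline pr┃                   1         
     ┃               ┃ 2*  3  4  5*  6  7  8       
     ┃Each component ┃ 9* 10 11* 12 13 14 15       
     ┃               ┃16 17 18 19 20 21 22         
     ┃The framework i┃23 24 25 26 27 28 29         
     ┃The architectur┃30                           
     ┃               ┃                             
     ┃               ┃                             
     ┃The process pro┃                             
     ┃The pipeline an┃                             
     ┗━━━━━━━━━━━━━━━┃                             
                     ┃                             
                     ┃                             


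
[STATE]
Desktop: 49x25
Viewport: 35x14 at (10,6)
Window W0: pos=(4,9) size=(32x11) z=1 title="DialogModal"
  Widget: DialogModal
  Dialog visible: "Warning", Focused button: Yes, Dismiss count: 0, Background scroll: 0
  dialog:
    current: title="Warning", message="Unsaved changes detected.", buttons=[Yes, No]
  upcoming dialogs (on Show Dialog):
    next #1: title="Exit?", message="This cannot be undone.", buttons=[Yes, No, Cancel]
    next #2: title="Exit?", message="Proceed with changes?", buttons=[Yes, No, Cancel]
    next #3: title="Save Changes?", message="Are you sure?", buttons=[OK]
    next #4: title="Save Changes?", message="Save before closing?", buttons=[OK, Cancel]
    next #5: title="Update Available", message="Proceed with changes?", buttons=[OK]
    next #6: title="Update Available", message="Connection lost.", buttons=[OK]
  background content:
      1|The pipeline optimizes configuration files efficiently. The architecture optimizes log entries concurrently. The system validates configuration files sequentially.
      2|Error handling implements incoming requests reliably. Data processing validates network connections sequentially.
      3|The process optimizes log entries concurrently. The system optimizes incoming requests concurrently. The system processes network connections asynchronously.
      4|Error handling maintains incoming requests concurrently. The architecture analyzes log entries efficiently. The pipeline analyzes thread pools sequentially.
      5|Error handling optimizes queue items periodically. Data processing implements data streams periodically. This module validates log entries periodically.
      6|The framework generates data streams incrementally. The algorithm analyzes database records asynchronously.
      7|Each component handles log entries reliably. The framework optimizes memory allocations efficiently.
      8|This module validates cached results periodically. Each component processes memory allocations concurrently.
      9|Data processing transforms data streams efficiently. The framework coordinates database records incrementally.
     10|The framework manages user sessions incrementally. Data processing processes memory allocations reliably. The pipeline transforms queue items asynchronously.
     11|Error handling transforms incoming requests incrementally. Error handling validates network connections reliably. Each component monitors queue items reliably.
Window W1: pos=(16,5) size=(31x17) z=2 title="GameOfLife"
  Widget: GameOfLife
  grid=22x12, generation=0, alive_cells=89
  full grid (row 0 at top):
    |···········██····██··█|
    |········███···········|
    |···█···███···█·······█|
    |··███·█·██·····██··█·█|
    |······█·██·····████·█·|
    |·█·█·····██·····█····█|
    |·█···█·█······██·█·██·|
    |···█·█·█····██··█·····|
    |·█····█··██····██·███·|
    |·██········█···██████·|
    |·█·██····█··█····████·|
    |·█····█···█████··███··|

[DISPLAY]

      ┃ GameOfLife                 
      ┠────────────────────────────
      ┃Gen: 0                      
━━━━━━┃···········██····██··█      
ogModa┃········███···········      
──────┃···█···███···█·······█      
ipelin┃··███·█·██·····██··█·█      
──────┃······█·██·····████·█·      
      ┃·█·█·····██·····█····█      
saved ┃·█···█·█······██·█·██·      
     [┃···█·█·█····██··█·····      
──────┃·█····█··██····██·███·      
compon┃·██········█···██████·      
━━━━━━┃·█·██····█··█····████·      


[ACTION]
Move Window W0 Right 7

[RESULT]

      ┃ GameOfLife                 
      ┠────────────────────────────
      ┃Gen: 0                      
 ┏━━━━┃···········██····██··█      
 ┃ Dia┃········███···········      
 ┠────┃···█···███···█·······█      
 ┃The ┃··███·█·██·····██··█·█      
 ┃Er┌─┃······█·██·····████·█·      
 ┃Th│ ┃·█·█·····██·····█····█      
 ┃Er│U┃·█···█·█······██·█·██·      
 ┃Er│ ┃···█·█·█····██··█·····      
 ┃Th└─┃·█····█··██····██·███·      
 ┃Each┃·██········█···██████·      
 ┗━━━━┃·█·██····█··█····████·      


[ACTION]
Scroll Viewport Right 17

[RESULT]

  ┃ GameOfLife                  ┃  
  ┠─────────────────────────────┨  
  ┃Gen: 0                       ┃  
━━┃···········██····██··█       ┃  
ia┃········███···········       ┃  
──┃···█···███···█·······█       ┃  
e ┃··███·█·██·····██··█·█       ┃  
┌─┃······█·██·····████·█·       ┃  
│ ┃·█·█·····██·····█····█       ┃  
│U┃·█···█·█······██·█·██·       ┃  
│ ┃···█·█·█····██··█·····       ┃  
└─┃·█····█··██····██·███·       ┃  
ch┃·██········█···██████·       ┃  
━━┃·█·██····█··█····████·       ┃  


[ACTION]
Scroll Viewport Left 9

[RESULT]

           ┃ GameOfLife            
           ┠───────────────────────
           ┃Gen: 0                 
      ┏━━━━┃···········██····██··█ 
      ┃ Dia┃········███··········· 
      ┠────┃···█···███···█·······█ 
      ┃The ┃··███·█·██·····██··█·█ 
      ┃Er┌─┃······█·██·····████·█· 
      ┃Th│ ┃·█·█·····██·····█····█ 
      ┃Er│U┃·█···█·█······██·█·██· 
      ┃Er│ ┃···█·█·█····██··█····· 
      ┃Th└─┃·█····█··██····██·███· 
      ┃Each┃·██········█···██████· 
      ┗━━━━┃·█·██····█··█····████· 


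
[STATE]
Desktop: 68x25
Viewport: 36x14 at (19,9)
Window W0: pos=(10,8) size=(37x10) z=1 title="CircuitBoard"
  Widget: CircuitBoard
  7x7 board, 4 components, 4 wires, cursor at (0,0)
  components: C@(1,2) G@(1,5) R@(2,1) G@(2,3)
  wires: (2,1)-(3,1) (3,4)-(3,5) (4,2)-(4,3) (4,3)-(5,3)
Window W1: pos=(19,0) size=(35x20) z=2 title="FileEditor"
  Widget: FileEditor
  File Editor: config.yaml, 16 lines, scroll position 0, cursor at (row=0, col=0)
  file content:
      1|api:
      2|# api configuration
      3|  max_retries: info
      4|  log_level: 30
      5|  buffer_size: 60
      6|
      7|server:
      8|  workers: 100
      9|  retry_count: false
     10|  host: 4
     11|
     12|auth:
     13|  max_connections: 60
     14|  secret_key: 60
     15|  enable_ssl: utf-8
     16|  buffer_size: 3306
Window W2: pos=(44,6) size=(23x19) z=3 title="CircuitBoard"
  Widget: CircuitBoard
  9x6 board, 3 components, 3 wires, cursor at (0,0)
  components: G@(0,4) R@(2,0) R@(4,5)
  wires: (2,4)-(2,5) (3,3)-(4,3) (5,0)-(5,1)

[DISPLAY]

┃server:                 ┃   0 1 2 3
┃  workers: 100          ┃0  [.]    
┃  retry_count: false    ┃          
┃  host: 4               ┃1         
┃                        ┃          
┃auth:                   ┃2   R     
┃  max_connections: 60   ┃          
┃  secret_key: 60        ┃3         
┃  enable_ssl: utf-8     ┃          
┃  buffer_size: 3306     ┃4         
┗━━━━━━━━━━━━━━━━━━━━━━━━┃          
                         ┃5   · ─ · 
                         ┃Cursor: (0
                         ┃          


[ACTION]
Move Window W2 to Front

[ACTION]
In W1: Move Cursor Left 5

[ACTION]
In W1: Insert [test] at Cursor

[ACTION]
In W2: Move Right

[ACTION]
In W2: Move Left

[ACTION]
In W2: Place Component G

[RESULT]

┃server:                 ┃   0 1 2 3
┃  workers: 100          ┃0  [G]    
┃  retry_count: false    ┃          
┃  host: 4               ┃1         
┃                        ┃          
┃auth:                   ┃2   R     
┃  max_connections: 60   ┃          
┃  secret_key: 60        ┃3         
┃  enable_ssl: utf-8     ┃          
┃  buffer_size: 3306     ┃4         
┗━━━━━━━━━━━━━━━━━━━━━━━━┃          
                         ┃5   · ─ · 
                         ┃Cursor: (0
                         ┃          


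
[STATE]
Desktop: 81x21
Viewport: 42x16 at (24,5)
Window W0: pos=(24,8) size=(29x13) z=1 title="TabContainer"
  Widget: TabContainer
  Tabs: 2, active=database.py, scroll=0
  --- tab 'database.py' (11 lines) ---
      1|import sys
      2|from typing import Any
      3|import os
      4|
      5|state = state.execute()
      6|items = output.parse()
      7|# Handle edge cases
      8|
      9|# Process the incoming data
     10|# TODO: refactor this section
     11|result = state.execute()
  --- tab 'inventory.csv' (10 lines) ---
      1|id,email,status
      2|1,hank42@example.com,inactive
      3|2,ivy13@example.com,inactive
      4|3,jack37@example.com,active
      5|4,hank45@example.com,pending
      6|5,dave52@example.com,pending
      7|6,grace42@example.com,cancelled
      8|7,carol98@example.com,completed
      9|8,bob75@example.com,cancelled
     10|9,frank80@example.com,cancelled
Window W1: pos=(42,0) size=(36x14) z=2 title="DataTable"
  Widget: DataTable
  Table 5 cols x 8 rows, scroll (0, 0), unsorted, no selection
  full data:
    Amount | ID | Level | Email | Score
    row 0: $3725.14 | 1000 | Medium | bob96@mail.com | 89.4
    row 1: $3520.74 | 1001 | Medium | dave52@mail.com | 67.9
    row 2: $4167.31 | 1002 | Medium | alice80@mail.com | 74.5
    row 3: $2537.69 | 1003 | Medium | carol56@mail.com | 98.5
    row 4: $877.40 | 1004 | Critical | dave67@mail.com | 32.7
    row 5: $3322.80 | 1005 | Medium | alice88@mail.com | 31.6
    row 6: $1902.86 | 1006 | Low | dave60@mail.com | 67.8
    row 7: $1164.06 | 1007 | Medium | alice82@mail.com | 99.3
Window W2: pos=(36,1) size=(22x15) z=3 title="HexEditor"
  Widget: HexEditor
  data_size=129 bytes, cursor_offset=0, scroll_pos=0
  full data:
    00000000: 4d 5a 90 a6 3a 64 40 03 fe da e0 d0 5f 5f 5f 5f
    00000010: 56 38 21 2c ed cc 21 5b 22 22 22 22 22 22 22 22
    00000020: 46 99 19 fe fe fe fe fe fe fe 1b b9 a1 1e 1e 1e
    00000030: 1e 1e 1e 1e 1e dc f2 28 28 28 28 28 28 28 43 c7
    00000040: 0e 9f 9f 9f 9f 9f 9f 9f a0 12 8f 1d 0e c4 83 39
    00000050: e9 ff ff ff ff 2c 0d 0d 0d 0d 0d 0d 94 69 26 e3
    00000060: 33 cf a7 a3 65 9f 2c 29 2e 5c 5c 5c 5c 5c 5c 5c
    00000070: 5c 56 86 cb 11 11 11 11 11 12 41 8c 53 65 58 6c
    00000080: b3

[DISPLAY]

            ┃00000010  56 38 21 2┃edium  │
            ┃00000020  46 99 19 f┃edium  │
            ┃00000030  1e 1e 1e 1┃edium  │
┏━━━━━━━━━━━┃00000040  0e 9f 9f 9┃edium  │
┃ TabContain┃00000050  e9 ff ff f┃ritical│
┠───────────┃00000060  33 cf a7 a┃edium  │
┃[database.p┃00000070  5c 56 86 c┃ow     │
┃───────────┃00000080  b3        ┃edium  │
┃import sys ┃                    ┃━━━━━━━━
┃from typing┃                    ┃        
┃import os  ┗━━━━━━━━━━━━━━━━━━━━┛        
┃                           ┃             
┃state = state.execute()    ┃             
┃items = output.parse()     ┃             
┃# Handle edge cases        ┃             
┗━━━━━━━━━━━━━━━━━━━━━━━━━━━┛             


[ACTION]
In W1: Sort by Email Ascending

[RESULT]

            ┃00000010  56 38 21 2┃edium  │
            ┃00000020  46 99 19 f┃edium  │
            ┃00000030  1e 1e 1e 1┃edium  │
┏━━━━━━━━━━━┃00000040  0e 9f 9f 9┃edium  │
┃ TabContain┃00000050  e9 ff ff f┃edium  │
┠───────────┃00000060  33 cf a7 a┃edium  │
┃[database.p┃00000070  5c 56 86 c┃ow     │
┃───────────┃00000080  b3        ┃ritical│
┃import sys ┃                    ┃━━━━━━━━
┃from typing┃                    ┃        
┃import os  ┗━━━━━━━━━━━━━━━━━━━━┛        
┃                           ┃             
┃state = state.execute()    ┃             
┃items = output.parse()     ┃             
┃# Handle edge cases        ┃             
┗━━━━━━━━━━━━━━━━━━━━━━━━━━━┛             


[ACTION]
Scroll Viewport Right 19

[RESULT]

000010  56 38 21 2┃edium  │alice80@mai┃   
000020  46 99 19 f┃edium  │alice82@mai┃   
000030  1e 1e 1e 1┃edium  │alice88@mai┃   
000040  0e 9f 9f 9┃edium  │bob96@mail.┃   
000050  e9 ff ff f┃edium  │carol56@mai┃   
000060  33 cf a7 a┃edium  │dave52@mail┃   
000070  5c 56 86 c┃ow     │dave60@mail┃   
000080  b3        ┃ritical│dave67@mail┃   
                  ┃━━━━━━━━━━━━━━━━━━━┛   
                  ┃                       
━━━━━━━━━━━━━━━━━━┛                       
             ┃                            
execute()    ┃                            
.parse()     ┃                            
cases        ┃                            
━━━━━━━━━━━━━┛                            
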